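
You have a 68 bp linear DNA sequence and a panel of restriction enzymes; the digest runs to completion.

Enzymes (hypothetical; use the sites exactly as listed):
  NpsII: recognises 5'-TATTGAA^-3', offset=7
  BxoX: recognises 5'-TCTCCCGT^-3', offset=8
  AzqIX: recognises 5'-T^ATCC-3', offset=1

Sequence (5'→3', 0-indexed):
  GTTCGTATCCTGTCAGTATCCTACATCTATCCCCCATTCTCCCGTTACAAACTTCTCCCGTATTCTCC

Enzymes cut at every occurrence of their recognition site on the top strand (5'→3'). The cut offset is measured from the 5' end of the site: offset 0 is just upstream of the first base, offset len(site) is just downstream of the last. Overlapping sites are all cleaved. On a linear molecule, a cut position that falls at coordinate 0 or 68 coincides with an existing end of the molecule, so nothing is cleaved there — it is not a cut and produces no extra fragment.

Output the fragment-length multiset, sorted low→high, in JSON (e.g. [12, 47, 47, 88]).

[6,7,11,11,16,17]

Scan for sites:
  NpsII (TATTGAA, off=7): no sites
  BxoX TCTCCCGT/8: at [37, 53] ⇒ [45, 61]
  AzqIX TATCC/1: at [5, 16, 27] ⇒ [6, 17, 28]

Pooled cuts: [6, 17, 28, 45, 61]

Fragments:
  [0,6): 6 bp
  [6,17): 11 bp
  [17,28): 11 bp
  [28,45): 17 bp
  [45,61): 16 bp
  [61,68): 7 bp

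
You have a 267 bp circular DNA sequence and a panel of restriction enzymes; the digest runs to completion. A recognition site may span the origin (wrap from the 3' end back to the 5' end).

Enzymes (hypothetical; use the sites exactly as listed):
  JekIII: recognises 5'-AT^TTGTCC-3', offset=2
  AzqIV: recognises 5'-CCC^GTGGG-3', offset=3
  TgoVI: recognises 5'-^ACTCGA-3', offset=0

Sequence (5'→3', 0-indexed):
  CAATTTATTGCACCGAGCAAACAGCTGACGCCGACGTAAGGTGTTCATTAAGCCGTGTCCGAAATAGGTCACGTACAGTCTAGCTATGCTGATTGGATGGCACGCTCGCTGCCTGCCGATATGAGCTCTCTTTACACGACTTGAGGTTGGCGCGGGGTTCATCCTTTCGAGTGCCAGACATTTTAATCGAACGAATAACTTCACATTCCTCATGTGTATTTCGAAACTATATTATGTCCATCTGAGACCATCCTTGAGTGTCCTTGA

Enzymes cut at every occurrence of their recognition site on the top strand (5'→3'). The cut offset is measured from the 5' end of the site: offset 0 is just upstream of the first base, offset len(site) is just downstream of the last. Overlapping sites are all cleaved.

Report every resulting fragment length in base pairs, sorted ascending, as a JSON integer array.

[267]

Site scan:
  JekIII (ATTTGTCC, off=2): no sites
  AzqIV (CCCGTGGG, off=3): no sites
  TgoVI (ACTCGA, off=0): no sites

Pooled cuts: ∅

Fragments:
  no cuts → one circular fragment of 267 bp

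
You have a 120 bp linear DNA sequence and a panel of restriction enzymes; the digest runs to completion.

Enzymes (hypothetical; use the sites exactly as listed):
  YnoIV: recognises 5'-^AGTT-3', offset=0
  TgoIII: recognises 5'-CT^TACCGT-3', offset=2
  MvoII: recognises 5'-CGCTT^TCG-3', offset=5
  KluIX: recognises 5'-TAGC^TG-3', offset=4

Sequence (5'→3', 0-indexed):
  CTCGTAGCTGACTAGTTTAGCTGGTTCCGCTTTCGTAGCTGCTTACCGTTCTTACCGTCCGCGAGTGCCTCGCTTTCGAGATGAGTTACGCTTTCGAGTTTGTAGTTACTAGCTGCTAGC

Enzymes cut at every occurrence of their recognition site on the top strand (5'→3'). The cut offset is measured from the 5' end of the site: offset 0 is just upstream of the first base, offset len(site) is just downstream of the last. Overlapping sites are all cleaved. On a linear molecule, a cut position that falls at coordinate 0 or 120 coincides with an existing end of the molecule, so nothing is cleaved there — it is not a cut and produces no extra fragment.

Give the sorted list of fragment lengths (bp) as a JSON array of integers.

[3,4,5,7,7,7,8,8,8,9,10,10,11,23]

Per-enzyme occurrences:
  YnoIV (AGTT, off=0): starts [13, 83, 96, 103] → cuts [13, 83, 96, 103]
  TgoIII (CTTACCGT, off=2): starts [41, 50] → cuts [43, 52]
  MvoII (CGCTTTCG, off=5): starts [27, 70, 88] → cuts [32, 75, 93]
  KluIX (TAGCTG, off=4): starts [4, 17, 35, 109] → cuts [8, 21, 39, 113]

Pooled cuts: [8, 13, 21, 32, 39, 43, 52, 75, 83, 93, 96, 103, 113]

Fragments:
  [0,8): 8 bp
  [8,13): 5 bp
  [13,21): 8 bp
  [21,32): 11 bp
  [32,39): 7 bp
  [39,43): 4 bp
  [43,52): 9 bp
  [52,75): 23 bp
  [75,83): 8 bp
  [83,93): 10 bp
  [93,96): 3 bp
  [96,103): 7 bp
  [103,113): 10 bp
  [113,120): 7 bp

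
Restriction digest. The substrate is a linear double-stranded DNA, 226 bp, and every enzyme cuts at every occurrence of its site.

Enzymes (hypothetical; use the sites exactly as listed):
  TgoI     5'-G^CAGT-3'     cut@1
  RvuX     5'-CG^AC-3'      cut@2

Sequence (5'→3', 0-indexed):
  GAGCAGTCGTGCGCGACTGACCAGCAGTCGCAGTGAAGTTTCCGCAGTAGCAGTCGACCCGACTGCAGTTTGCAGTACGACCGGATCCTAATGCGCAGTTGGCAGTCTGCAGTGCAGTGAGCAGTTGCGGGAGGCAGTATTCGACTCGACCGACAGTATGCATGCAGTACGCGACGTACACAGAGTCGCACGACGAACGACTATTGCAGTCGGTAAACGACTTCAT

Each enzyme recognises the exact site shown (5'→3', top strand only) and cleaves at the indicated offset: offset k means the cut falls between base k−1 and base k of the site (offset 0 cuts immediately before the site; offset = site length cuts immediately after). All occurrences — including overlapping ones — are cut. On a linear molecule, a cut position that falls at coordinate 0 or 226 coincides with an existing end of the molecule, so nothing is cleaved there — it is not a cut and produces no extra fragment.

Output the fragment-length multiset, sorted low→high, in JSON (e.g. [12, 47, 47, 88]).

Site scan:
  TgoI GCAGT/1: at [2, 23, 29, 43, 49, 64, 71, 94, 101, 108, 113, 120, 133, 163, 205] ⇒ [3, 24, 30, 44, 50, 65, 72, 95, 102, 109, 114, 121, 134, 164, 206]
  RvuX CGAC/2: at [13, 54, 59, 77, 141, 146, 150, 171, 190, 197, 217] ⇒ [15, 56, 61, 79, 143, 148, 152, 173, 192, 199, 219]

All cut coordinates (distinct, sorted): [3, 15, 24, 30, 44, 50, 56, 61, 65, 72, 79, 95, 102, 109, 114, 121, 134, 143, 148, 152, 164, 173, 192, 199, 206, 219]

Fragments:
  [0,3): 3 bp
  [3,15): 12 bp
  [15,24): 9 bp
  [24,30): 6 bp
  [30,44): 14 bp
  [44,50): 6 bp
  [50,56): 6 bp
  [56,61): 5 bp
  [61,65): 4 bp
  [65,72): 7 bp
  [72,79): 7 bp
  [79,95): 16 bp
  [95,102): 7 bp
  [102,109): 7 bp
  [109,114): 5 bp
  [114,121): 7 bp
  [121,134): 13 bp
  [134,143): 9 bp
  [143,148): 5 bp
  [148,152): 4 bp
  [152,164): 12 bp
  [164,173): 9 bp
  [173,192): 19 bp
  [192,199): 7 bp
  [199,206): 7 bp
  [206,219): 13 bp
  [219,226): 7 bp

[3,4,4,5,5,5,6,6,6,7,7,7,7,7,7,7,7,9,9,9,12,12,13,13,14,16,19]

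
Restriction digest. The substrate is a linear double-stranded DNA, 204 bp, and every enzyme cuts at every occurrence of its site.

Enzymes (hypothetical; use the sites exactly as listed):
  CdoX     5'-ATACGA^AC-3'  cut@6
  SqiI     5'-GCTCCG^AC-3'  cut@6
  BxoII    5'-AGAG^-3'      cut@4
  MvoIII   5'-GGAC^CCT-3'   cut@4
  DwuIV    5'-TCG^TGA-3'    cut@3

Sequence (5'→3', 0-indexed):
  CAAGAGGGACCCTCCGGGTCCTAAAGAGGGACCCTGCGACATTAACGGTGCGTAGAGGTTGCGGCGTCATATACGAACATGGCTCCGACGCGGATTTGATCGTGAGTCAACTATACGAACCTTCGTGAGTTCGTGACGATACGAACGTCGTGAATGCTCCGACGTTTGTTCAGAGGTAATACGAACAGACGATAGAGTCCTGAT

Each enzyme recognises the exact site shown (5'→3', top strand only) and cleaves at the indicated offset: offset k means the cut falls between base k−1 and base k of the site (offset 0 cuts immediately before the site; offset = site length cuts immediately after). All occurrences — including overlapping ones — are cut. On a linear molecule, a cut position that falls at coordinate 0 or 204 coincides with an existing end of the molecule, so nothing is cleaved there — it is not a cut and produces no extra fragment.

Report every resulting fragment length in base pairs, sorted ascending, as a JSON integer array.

[4,4,6,6,7,7,8,9,11,11,11,13,14,15,16,18,19,25]

Scan for sites:
  CdoX (ATACGAAC, off=6): starts [70, 112, 138, 178] → cuts [76, 118, 144, 184]
  SqiI (GCTCCGAC, off=6): starts [81, 155] → cuts [87, 161]
  BxoII (AGAG, off=4): starts [2, 24, 53, 171, 193] → cuts [6, 28, 57, 175, 197]
  MvoIII (GGACCCT, off=4): starts [6, 28] → cuts [10, 32]
  DwuIV (TCGTGA, off=3): starts [99, 122, 130, 147] → cuts [102, 125, 133, 150]

All cut coordinates (distinct, sorted): [6, 10, 28, 32, 57, 76, 87, 102, 118, 125, 133, 144, 150, 161, 175, 184, 197]

Fragment lengths:
  [0,6): 6 bp
  [6,10): 4 bp
  [10,28): 18 bp
  [28,32): 4 bp
  [32,57): 25 bp
  [57,76): 19 bp
  [76,87): 11 bp
  [87,102): 15 bp
  [102,118): 16 bp
  [118,125): 7 bp
  [125,133): 8 bp
  [133,144): 11 bp
  [144,150): 6 bp
  [150,161): 11 bp
  [161,175): 14 bp
  [175,184): 9 bp
  [184,197): 13 bp
  [197,204): 7 bp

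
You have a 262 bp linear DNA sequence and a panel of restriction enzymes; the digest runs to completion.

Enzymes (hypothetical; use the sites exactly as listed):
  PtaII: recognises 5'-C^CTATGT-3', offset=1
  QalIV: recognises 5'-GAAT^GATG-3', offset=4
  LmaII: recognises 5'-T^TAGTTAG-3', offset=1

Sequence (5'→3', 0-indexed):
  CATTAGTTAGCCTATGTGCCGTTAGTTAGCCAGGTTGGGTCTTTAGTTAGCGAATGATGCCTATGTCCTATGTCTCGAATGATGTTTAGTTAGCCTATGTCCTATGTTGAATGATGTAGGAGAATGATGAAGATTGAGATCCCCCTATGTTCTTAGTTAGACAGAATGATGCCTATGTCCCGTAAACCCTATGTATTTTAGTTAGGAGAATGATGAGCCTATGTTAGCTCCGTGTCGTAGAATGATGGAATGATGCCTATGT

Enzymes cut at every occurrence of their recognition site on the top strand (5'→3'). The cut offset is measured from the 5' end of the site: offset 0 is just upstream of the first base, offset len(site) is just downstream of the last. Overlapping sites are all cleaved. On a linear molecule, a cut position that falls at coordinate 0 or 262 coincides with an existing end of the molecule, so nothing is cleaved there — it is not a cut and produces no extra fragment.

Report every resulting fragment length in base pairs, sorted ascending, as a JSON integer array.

Per-enzyme occurrences:
  PtaII (CCTATGT, off=1): starts [10, 59, 66, 93, 100, 143, 171, 187, 217, 255] → cuts [11, 60, 67, 94, 101, 144, 172, 188, 218, 256]
  QalIV (GAATGATG, off=4): starts [51, 76, 108, 121, 163, 207, 239, 247] → cuts [55, 80, 112, 125, 167, 211, 243, 251]
  LmaII (TTAGTTAG, off=1): starts [2, 21, 42, 85, 152, 197] → cuts [3, 22, 43, 86, 153, 198]

All cut coordinates (distinct, sorted): [3, 11, 22, 43, 55, 60, 67, 80, 86, 94, 101, 112, 125, 144, 153, 167, 172, 188, 198, 211, 218, 243, 251, 256]

Fragments:
  [0,3): 3 bp
  [3,11): 8 bp
  [11,22): 11 bp
  [22,43): 21 bp
  [43,55): 12 bp
  [55,60): 5 bp
  [60,67): 7 bp
  [67,80): 13 bp
  [80,86): 6 bp
  [86,94): 8 bp
  [94,101): 7 bp
  [101,112): 11 bp
  [112,125): 13 bp
  [125,144): 19 bp
  [144,153): 9 bp
  [153,167): 14 bp
  [167,172): 5 bp
  [172,188): 16 bp
  [188,198): 10 bp
  [198,211): 13 bp
  [211,218): 7 bp
  [218,243): 25 bp
  [243,251): 8 bp
  [251,256): 5 bp
  [256,262): 6 bp

[3,5,5,5,6,6,7,7,7,8,8,8,9,10,11,11,12,13,13,13,14,16,19,21,25]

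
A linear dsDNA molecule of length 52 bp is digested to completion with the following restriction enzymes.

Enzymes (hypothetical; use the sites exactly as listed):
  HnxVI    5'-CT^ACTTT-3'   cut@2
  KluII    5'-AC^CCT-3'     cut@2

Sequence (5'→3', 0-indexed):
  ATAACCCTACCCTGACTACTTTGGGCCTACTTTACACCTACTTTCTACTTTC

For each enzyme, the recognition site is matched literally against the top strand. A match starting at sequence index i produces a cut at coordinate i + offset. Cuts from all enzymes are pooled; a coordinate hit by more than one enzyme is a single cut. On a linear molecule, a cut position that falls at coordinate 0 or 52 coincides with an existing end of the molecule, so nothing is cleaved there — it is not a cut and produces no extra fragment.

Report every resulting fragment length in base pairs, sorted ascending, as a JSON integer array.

[5,5,6,7,7,11,11]

Scan for sites:
  HnxVI CTACTTT/2: at [15, 26, 37, 44] ⇒ [17, 28, 39, 46]
  KluII ACCCT/2: at [3, 8] ⇒ [5, 10]

Pooled cuts: [5, 10, 17, 28, 39, 46]

Fragments:
  [0,5): 5 bp
  [5,10): 5 bp
  [10,17): 7 bp
  [17,28): 11 bp
  [28,39): 11 bp
  [39,46): 7 bp
  [46,52): 6 bp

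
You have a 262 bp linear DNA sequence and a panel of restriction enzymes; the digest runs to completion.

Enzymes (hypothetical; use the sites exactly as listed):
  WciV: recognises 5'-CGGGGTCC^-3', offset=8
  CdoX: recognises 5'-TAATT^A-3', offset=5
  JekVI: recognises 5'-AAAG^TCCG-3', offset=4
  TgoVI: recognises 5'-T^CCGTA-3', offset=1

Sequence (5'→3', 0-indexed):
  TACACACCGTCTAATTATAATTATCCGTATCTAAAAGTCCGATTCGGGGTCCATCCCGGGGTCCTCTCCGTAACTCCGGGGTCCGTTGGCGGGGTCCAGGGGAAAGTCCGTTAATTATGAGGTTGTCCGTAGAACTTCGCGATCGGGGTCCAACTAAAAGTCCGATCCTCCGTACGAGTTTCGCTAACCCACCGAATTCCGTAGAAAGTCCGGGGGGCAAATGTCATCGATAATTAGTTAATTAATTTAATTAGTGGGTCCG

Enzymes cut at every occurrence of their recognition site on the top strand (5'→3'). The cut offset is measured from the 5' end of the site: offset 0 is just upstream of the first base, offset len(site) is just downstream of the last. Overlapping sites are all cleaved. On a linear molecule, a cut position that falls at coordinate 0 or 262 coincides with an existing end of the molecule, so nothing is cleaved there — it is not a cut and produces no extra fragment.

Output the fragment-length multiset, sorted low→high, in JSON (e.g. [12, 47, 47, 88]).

Per-enzyme occurrences:
  WciV (CGGGGTCC, off=8): starts [44, 56, 76, 89, 143] → cuts [52, 64, 84, 97, 151]
  CdoX (TAATTA, off=5): starts [11, 17, 111, 230, 238, 247] → cuts [16, 22, 116, 235, 243, 252]
  JekVI (AAAGTCCG, off=4): starts [33, 102, 156, 204] → cuts [37, 106, 160, 208]
  TgoVI (TCCGTA, off=1): starts [23, 66, 125, 168, 197] → cuts [24, 67, 126, 169, 198]

All cut coordinates (distinct, sorted): [16, 22, 24, 37, 52, 64, 67, 84, 97, 106, 116, 126, 151, 160, 169, 198, 208, 235, 243, 252]

Fragments:
  [0,16): 16 bp
  [16,22): 6 bp
  [22,24): 2 bp
  [24,37): 13 bp
  [37,52): 15 bp
  [52,64): 12 bp
  [64,67): 3 bp
  [67,84): 17 bp
  [84,97): 13 bp
  [97,106): 9 bp
  [106,116): 10 bp
  [116,126): 10 bp
  [126,151): 25 bp
  [151,160): 9 bp
  [160,169): 9 bp
  [169,198): 29 bp
  [198,208): 10 bp
  [208,235): 27 bp
  [235,243): 8 bp
  [243,252): 9 bp
  [252,262): 10 bp

[2,3,6,8,9,9,9,9,10,10,10,10,12,13,13,15,16,17,25,27,29]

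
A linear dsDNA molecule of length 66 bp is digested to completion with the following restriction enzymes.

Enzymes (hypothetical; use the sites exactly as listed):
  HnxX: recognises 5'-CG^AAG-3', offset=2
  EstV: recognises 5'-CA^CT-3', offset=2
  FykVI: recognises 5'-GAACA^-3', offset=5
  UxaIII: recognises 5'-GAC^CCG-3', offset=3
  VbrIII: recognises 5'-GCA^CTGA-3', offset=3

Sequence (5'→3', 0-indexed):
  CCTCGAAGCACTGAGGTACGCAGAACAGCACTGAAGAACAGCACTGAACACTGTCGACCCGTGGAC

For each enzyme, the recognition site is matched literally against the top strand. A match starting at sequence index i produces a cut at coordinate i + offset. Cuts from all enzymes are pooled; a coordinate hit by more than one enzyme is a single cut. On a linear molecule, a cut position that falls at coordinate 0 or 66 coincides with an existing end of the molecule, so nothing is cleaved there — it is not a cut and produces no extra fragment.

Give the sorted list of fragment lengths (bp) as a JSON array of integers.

[3,3,5,5,7,8,8,10,17]

Per-enzyme occurrences:
  HnxX (CGAAG, off=2): starts [3] → cuts [5]
  EstV (CACT, off=2): starts [8, 28, 41, 48] → cuts [10, 30, 43, 50]
  FykVI (GAACA, off=5): starts [22, 35, 45] → cuts [27, 40, 50]
  UxaIII (GACCCG, off=3): starts [55] → cuts [58]
  VbrIII (GCACTGA, off=3): starts [7, 27, 40] → cuts [10, 30, 43]

All cut coordinates (distinct, sorted): [5, 10, 27, 30, 40, 43, 50, 58]

Fragments:
  [0,5): 5 bp
  [5,10): 5 bp
  [10,27): 17 bp
  [27,30): 3 bp
  [30,40): 10 bp
  [40,43): 3 bp
  [43,50): 7 bp
  [50,58): 8 bp
  [58,66): 8 bp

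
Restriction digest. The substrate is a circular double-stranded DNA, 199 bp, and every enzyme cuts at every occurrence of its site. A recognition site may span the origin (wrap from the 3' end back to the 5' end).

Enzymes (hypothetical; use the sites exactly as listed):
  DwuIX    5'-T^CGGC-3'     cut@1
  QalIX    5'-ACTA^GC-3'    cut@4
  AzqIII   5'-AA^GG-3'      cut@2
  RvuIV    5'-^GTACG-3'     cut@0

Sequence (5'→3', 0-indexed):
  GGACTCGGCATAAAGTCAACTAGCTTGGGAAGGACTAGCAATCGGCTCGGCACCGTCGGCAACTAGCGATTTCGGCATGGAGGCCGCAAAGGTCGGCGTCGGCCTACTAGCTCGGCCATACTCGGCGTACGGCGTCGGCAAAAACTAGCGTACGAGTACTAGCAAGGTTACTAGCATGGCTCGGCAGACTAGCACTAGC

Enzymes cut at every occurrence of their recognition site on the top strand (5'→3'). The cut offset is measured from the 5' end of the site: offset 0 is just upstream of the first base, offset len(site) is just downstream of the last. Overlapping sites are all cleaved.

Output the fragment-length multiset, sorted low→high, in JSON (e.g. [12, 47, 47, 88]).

Per-enzyme occurrences:
  DwuIX (TCGGC, off=1): starts [4, 41, 46, 55, 71, 92, 98, 111, 121, 134, 180] → cuts [5, 42, 47, 56, 72, 93, 99, 112, 122, 135, 181]
  QalIX (ACTAGC, off=4): starts [18, 33, 61, 105, 143, 157, 169, 187, 193] → cuts [22, 37, 65, 109, 147, 161, 173, 191, 197]
  AzqIII (AAGG, off=2): starts [29, 88, 163] → cuts [31, 90, 165]
  RvuIV (GTACG, off=0): starts [126, 149] → cuts [126, 149]

Pooled cuts: [5, 22, 31, 37, 42, 47, 56, 65, 72, 90, 93, 99, 109, 112, 122, 126, 135, 147, 149, 161, 165, 173, 181, 191, 197]

Fragment lengths:
  5→22: 17 bp
  22→31: 9 bp
  31→37: 6 bp
  37→42: 5 bp
  42→47: 5 bp
  47→56: 9 bp
  56→65: 9 bp
  65→72: 7 bp
  72→90: 18 bp
  90→93: 3 bp
  93→99: 6 bp
  99→109: 10 bp
  109→112: 3 bp
  112→122: 10 bp
  122→126: 4 bp
  126→135: 9 bp
  135→147: 12 bp
  147→149: 2 bp
  149→161: 12 bp
  161→165: 4 bp
  165→173: 8 bp
  173→181: 8 bp
  181→191: 10 bp
  191→197: 6 bp
  197→5 (wrap): 199-197+5 = 7 bp

[2,3,3,4,4,5,5,6,6,6,7,7,8,8,9,9,9,9,10,10,10,12,12,17,18]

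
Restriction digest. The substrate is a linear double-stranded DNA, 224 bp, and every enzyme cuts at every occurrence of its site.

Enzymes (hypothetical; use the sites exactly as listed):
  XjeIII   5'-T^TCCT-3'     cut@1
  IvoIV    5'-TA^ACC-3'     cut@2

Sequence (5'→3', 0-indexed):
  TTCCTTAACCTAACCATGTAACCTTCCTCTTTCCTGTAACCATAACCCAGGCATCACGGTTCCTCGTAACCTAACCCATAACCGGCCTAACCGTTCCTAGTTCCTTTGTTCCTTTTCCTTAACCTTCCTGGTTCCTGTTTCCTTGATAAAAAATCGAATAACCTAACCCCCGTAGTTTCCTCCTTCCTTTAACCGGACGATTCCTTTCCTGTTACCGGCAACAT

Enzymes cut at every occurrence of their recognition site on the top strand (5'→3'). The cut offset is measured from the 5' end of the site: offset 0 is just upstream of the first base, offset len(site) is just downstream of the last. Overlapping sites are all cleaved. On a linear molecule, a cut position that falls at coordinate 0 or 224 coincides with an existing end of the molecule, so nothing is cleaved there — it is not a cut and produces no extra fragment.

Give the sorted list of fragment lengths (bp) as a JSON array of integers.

Scan for sites:
  XjeIII (TTCCT, off=1): starts [0, 23, 30, 59, 93, 100, 108, 114, 124, 131, 138, 176, 183, 200, 205] → cuts [1, 24, 31, 60, 94, 101, 109, 115, 125, 132, 139, 177, 184, 201, 206]
  IvoIV (TAACC, off=2): starts [5, 10, 18, 36, 42, 66, 71, 78, 87, 119, 158, 163, 189] → cuts [7, 12, 20, 38, 44, 68, 73, 80, 89, 121, 160, 165, 191]

Pooled cuts: [1, 7, 12, 20, 24, 31, 38, 44, 60, 68, 73, 80, 89, 94, 101, 109, 115, 121, 125, 132, 139, 160, 165, 177, 184, 191, 201, 206]

Fragment lengths:
  [0,1): 1 bp
  [1,7): 6 bp
  [7,12): 5 bp
  [12,20): 8 bp
  [20,24): 4 bp
  [24,31): 7 bp
  [31,38): 7 bp
  [38,44): 6 bp
  [44,60): 16 bp
  [60,68): 8 bp
  [68,73): 5 bp
  [73,80): 7 bp
  [80,89): 9 bp
  [89,94): 5 bp
  [94,101): 7 bp
  [101,109): 8 bp
  [109,115): 6 bp
  [115,121): 6 bp
  [121,125): 4 bp
  [125,132): 7 bp
  [132,139): 7 bp
  [139,160): 21 bp
  [160,165): 5 bp
  [165,177): 12 bp
  [177,184): 7 bp
  [184,191): 7 bp
  [191,201): 10 bp
  [201,206): 5 bp
  [206,224): 18 bp

[1,4,4,5,5,5,5,5,6,6,6,6,7,7,7,7,7,7,7,7,8,8,8,9,10,12,16,18,21]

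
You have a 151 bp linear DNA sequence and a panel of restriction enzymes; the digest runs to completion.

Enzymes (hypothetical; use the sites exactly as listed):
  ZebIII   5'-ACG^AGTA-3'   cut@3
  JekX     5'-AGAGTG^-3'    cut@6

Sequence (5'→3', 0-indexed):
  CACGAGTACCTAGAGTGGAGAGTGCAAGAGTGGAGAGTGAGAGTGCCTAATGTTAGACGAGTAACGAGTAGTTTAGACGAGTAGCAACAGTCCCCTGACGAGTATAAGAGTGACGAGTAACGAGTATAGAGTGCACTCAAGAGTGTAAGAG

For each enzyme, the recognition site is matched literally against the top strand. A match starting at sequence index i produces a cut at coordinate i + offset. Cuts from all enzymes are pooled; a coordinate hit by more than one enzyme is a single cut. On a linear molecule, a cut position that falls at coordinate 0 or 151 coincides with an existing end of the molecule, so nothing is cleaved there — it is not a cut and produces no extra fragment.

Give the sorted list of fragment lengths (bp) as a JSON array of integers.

Per-enzyme occurrences:
  ZebIII (ACGAGTA, off=3): starts [1, 56, 63, 76, 97, 112, 119] → cuts [4, 59, 66, 79, 100, 115, 122]
  JekX (AGAGTG, off=6): starts [11, 18, 26, 33, 39, 106, 127, 139] → cuts [17, 24, 32, 39, 45, 112, 133, 145]

Pooled cuts: [4, 17, 24, 32, 39, 45, 59, 66, 79, 100, 112, 115, 122, 133, 145]

Fragments:
  [0,4): 4 bp
  [4,17): 13 bp
  [17,24): 7 bp
  [24,32): 8 bp
  [32,39): 7 bp
  [39,45): 6 bp
  [45,59): 14 bp
  [59,66): 7 bp
  [66,79): 13 bp
  [79,100): 21 bp
  [100,112): 12 bp
  [112,115): 3 bp
  [115,122): 7 bp
  [122,133): 11 bp
  [133,145): 12 bp
  [145,151): 6 bp

[3,4,6,6,7,7,7,7,8,11,12,12,13,13,14,21]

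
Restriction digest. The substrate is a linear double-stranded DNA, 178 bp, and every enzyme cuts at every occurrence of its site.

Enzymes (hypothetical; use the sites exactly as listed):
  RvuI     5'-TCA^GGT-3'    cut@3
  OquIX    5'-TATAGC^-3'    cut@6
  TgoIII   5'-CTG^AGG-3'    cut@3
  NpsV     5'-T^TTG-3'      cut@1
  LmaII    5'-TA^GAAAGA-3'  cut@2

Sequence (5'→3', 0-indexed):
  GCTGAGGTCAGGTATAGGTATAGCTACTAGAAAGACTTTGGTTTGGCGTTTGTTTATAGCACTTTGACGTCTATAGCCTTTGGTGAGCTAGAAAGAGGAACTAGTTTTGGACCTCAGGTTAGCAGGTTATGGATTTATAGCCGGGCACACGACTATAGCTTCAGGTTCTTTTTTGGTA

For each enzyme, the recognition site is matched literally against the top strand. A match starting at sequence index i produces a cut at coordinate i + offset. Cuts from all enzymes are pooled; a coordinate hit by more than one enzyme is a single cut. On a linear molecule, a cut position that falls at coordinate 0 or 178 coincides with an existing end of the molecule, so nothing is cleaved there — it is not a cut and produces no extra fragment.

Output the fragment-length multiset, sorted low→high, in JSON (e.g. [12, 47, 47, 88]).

[2,3,4,4,5,5,6,6,7,8,9,10,11,11,14,14,16,18,25]

Scan for sites:
  RvuI (TCAGGT, off=3): starts [7, 113, 160] → cuts [10, 116, 163]
  OquIX (TATAGC, off=6): starts [18, 54, 71, 135, 153] → cuts [24, 60, 77, 141, 159]
  TgoIII (CTGAGG, off=3): starts [1] → cuts [4]
  NpsV (TTTG, off=1): starts [36, 41, 48, 62, 78, 105, 171] → cuts [37, 42, 49, 63, 79, 106, 172]
  LmaII (TAGAAAGA, off=2): starts [27, 88] → cuts [29, 90]

All cut coordinates (distinct, sorted): [4, 10, 24, 29, 37, 42, 49, 60, 63, 77, 79, 90, 106, 116, 141, 159, 163, 172]

Fragments:
  [0,4): 4 bp
  [4,10): 6 bp
  [10,24): 14 bp
  [24,29): 5 bp
  [29,37): 8 bp
  [37,42): 5 bp
  [42,49): 7 bp
  [49,60): 11 bp
  [60,63): 3 bp
  [63,77): 14 bp
  [77,79): 2 bp
  [79,90): 11 bp
  [90,106): 16 bp
  [106,116): 10 bp
  [116,141): 25 bp
  [141,159): 18 bp
  [159,163): 4 bp
  [163,172): 9 bp
  [172,178): 6 bp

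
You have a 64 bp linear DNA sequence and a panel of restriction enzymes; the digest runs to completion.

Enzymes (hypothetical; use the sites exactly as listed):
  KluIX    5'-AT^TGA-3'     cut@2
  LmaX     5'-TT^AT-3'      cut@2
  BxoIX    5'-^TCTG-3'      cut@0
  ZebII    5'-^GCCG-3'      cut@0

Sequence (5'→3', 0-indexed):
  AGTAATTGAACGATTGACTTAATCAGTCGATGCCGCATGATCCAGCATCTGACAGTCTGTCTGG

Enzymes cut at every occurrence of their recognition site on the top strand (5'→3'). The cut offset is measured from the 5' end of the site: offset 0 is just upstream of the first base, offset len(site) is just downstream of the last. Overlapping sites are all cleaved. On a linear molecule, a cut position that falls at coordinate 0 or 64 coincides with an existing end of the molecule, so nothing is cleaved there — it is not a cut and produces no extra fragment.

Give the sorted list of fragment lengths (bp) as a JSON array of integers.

[4,5,6,8,8,16,17]

Site scan:
  KluIX ATTGA/2: at [4, 12] ⇒ [6, 14]
  LmaX (TTAT, off=2): no sites
  BxoIX TCTG/0: at [47, 55, 59] ⇒ [47, 55, 59]
  ZebII GCCG/0: at [31] ⇒ [31]

Pooled cuts: [6, 14, 31, 47, 55, 59]

Fragment lengths:
  [0,6): 6 bp
  [6,14): 8 bp
  [14,31): 17 bp
  [31,47): 16 bp
  [47,55): 8 bp
  [55,59): 4 bp
  [59,64): 5 bp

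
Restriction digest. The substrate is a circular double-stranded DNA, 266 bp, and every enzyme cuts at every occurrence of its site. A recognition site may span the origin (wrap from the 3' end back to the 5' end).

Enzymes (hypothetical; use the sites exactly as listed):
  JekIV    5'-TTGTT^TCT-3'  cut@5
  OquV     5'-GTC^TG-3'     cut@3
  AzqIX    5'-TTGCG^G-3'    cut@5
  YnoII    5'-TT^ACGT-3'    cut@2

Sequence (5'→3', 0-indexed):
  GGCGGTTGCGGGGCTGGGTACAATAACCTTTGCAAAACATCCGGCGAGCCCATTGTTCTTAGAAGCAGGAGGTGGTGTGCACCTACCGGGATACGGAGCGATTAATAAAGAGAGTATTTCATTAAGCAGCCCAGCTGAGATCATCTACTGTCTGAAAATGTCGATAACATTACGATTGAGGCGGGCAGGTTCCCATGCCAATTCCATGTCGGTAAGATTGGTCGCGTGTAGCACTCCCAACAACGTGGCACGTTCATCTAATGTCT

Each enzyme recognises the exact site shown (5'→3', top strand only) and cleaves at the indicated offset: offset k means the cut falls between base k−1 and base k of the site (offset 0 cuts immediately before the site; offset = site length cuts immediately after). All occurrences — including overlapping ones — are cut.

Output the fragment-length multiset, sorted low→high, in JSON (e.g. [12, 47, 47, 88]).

Site scan:
  JekIV (TTGTTTCT, off=5): no sites
  OquV (GTCTG, off=3): starts [149, 262] → cuts [152, 265]
  AzqIX (TTGCGG, off=5): starts [5] → cuts [10]
  YnoII (TTACGT, off=2): no sites

All cut coordinates (distinct, sorted): [10, 152, 265]

Fragments:
  10→152: 142 bp
  152→265: 113 bp
  265→10 (wrap): 266-265+10 = 11 bp

[11,113,142]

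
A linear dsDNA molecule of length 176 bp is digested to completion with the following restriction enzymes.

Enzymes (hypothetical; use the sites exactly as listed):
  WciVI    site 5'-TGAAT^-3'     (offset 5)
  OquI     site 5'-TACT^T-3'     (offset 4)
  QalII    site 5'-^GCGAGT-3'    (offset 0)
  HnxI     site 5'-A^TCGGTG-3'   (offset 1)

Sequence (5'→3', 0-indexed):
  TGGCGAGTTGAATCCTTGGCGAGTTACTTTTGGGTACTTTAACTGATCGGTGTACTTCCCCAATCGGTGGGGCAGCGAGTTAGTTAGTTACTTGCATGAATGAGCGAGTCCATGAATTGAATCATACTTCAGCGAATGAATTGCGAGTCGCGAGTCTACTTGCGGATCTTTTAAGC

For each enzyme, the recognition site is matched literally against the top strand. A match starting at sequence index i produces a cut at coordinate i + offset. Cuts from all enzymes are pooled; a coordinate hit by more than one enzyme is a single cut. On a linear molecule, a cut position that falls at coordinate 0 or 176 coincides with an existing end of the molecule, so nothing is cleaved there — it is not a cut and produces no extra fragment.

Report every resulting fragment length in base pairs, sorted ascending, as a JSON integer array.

[1,2,2,5,5,6,7,7,8,9,10,10,10,11,11,11,13,14,16,18]

Site scan:
  WciVI TGAAT/5: at [8, 96, 112, 117, 136] ⇒ [13, 101, 117, 122, 141]
  OquI TACTT/4: at [24, 34, 52, 88, 124, 156] ⇒ [28, 38, 56, 92, 128, 160]
  QalII GCGAGT/0: at [2, 18, 74, 103, 142, 149] ⇒ [2, 18, 74, 103, 142, 149]
  HnxI ATCGGTG/1: at [45, 62] ⇒ [46, 63]

All cut coordinates (distinct, sorted): [2, 13, 18, 28, 38, 46, 56, 63, 74, 92, 101, 103, 117, 122, 128, 141, 142, 149, 160]

Fragments:
  [0,2): 2 bp
  [2,13): 11 bp
  [13,18): 5 bp
  [18,28): 10 bp
  [28,38): 10 bp
  [38,46): 8 bp
  [46,56): 10 bp
  [56,63): 7 bp
  [63,74): 11 bp
  [74,92): 18 bp
  [92,101): 9 bp
  [101,103): 2 bp
  [103,117): 14 bp
  [117,122): 5 bp
  [122,128): 6 bp
  [128,141): 13 bp
  [141,142): 1 bp
  [142,149): 7 bp
  [149,160): 11 bp
  [160,176): 16 bp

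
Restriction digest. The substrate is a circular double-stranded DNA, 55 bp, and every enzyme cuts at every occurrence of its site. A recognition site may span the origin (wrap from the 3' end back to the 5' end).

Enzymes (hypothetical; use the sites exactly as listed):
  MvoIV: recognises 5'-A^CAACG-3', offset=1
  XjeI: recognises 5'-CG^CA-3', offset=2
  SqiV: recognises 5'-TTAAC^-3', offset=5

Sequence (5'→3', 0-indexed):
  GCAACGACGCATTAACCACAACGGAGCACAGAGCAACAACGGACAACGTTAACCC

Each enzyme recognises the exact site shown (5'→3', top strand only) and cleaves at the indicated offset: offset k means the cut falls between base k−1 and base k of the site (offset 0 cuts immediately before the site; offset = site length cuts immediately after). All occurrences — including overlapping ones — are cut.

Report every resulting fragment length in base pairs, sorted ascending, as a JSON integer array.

Scan for sites:
  MvoIV ACAACG/1: at [17, 35, 42] ⇒ [18, 36, 43]
  XjeI CGCA/2: at [7, 54] ⇒ [1, 9]
  SqiV TTAAC/5: at [11, 48] ⇒ [16, 53]

All cut coordinates (distinct, sorted): [1, 9, 16, 18, 36, 43, 53]

Fragments:
  1→9: 8 bp
  9→16: 7 bp
  16→18: 2 bp
  18→36: 18 bp
  36→43: 7 bp
  43→53: 10 bp
  53→1 (wrap): 55-53+1 = 3 bp

[2,3,7,7,8,10,18]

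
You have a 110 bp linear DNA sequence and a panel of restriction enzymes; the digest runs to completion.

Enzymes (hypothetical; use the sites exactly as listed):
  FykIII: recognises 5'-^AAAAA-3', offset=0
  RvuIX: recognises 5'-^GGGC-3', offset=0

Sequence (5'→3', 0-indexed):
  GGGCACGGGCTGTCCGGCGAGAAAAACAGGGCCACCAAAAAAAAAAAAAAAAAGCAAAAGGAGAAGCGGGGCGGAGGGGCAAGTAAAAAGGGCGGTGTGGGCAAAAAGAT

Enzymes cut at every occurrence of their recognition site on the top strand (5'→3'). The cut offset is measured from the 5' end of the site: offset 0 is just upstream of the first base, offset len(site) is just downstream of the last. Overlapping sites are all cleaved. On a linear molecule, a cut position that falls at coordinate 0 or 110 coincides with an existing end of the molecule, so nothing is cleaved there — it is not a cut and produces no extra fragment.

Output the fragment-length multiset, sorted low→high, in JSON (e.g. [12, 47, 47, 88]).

[1,1,1,1,1,1,1,1,1,1,1,1,4,5,6,7,8,8,8,8,9,15,20]

Per-enzyme occurrences:
  FykIII (AAAAA, off=0): starts [21, 36, 37, 38, 39, 40, 41, 42, 43, 44, 45, 46, 47, 48, 84, 102] → cuts [21, 36, 37, 38, 39, 40, 41, 42, 43, 44, 45, 46, 47, 48, 84, 102]
  RvuIX (GGGC, off=0): starts [0, 6, 28, 68, 76, 89, 98] → cuts [6, 28, 68, 76, 89, 98] (position 0 is a terminus of the linear molecule — no cut)

All cut coordinates (distinct, sorted): [6, 21, 28, 36, 37, 38, 39, 40, 41, 42, 43, 44, 45, 46, 47, 48, 68, 76, 84, 89, 98, 102]

Fragments:
  [0,6): 6 bp
  [6,21): 15 bp
  [21,28): 7 bp
  [28,36): 8 bp
  [36,37): 1 bp
  [37,38): 1 bp
  [38,39): 1 bp
  [39,40): 1 bp
  [40,41): 1 bp
  [41,42): 1 bp
  [42,43): 1 bp
  [43,44): 1 bp
  [44,45): 1 bp
  [45,46): 1 bp
  [46,47): 1 bp
  [47,48): 1 bp
  [48,68): 20 bp
  [68,76): 8 bp
  [76,84): 8 bp
  [84,89): 5 bp
  [89,98): 9 bp
  [98,102): 4 bp
  [102,110): 8 bp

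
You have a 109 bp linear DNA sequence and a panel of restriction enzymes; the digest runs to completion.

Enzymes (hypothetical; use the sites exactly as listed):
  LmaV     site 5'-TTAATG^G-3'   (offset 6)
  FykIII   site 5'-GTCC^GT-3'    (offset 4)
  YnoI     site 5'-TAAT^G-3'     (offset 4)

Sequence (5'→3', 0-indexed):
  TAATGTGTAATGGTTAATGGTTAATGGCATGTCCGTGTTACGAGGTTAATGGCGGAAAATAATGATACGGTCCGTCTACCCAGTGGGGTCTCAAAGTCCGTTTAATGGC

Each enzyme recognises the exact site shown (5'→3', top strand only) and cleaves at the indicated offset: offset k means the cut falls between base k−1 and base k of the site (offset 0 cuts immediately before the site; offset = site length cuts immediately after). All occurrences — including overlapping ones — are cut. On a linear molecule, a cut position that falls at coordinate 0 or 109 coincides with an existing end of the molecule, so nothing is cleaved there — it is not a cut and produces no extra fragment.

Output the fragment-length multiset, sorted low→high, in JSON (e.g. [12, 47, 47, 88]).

[1,1,1,1,2,4,6,7,7,7,8,10,12,16,26]

Site scan:
  LmaV (TTAATGG, off=6): starts [13, 20, 45, 101] → cuts [19, 26, 51, 107]
  FykIII (GTCCGT, off=4): starts [30, 69, 95] → cuts [34, 73, 99]
  YnoI (TAATG, off=4): starts [0, 7, 14, 21, 46, 59, 102] → cuts [4, 11, 18, 25, 50, 63, 106]

Pooled cuts: [4, 11, 18, 19, 25, 26, 34, 50, 51, 63, 73, 99, 106, 107]

Fragment lengths:
  [0,4): 4 bp
  [4,11): 7 bp
  [11,18): 7 bp
  [18,19): 1 bp
  [19,25): 6 bp
  [25,26): 1 bp
  [26,34): 8 bp
  [34,50): 16 bp
  [50,51): 1 bp
  [51,63): 12 bp
  [63,73): 10 bp
  [73,99): 26 bp
  [99,106): 7 bp
  [106,107): 1 bp
  [107,109): 2 bp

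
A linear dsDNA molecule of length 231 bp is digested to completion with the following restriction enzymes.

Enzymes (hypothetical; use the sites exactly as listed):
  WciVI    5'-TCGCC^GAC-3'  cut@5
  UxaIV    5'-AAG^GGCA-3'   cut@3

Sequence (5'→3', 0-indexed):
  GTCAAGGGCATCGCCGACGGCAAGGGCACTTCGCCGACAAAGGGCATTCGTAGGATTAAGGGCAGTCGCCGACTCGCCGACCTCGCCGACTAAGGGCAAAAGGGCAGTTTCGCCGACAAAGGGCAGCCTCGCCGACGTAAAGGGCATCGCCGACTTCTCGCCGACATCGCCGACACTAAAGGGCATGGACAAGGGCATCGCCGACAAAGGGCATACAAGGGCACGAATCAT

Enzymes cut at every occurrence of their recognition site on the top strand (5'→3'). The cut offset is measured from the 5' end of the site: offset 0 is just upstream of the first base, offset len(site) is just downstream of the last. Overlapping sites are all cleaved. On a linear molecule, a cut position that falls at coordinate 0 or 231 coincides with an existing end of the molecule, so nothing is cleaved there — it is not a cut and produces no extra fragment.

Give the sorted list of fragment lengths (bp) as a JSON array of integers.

[6,7,7,7,7,8,8,9,9,9,9,9,9,9,10,10,10,11,11,12,12,12,12,18]

Site scan:
  WciVI (TCGCCGAC, off=5): starts [10, 30, 65, 73, 82, 109, 128, 146, 157, 166, 197] → cuts [15, 35, 70, 78, 87, 114, 133, 151, 162, 171, 202]
  UxaIV (AAGGGCA, off=3): starts [3, 21, 39, 57, 91, 99, 118, 139, 178, 190, 206, 216] → cuts [6, 24, 42, 60, 94, 102, 121, 142, 181, 193, 209, 219]

Pooled cuts: [6, 15, 24, 35, 42, 60, 70, 78, 87, 94, 102, 114, 121, 133, 142, 151, 162, 171, 181, 193, 202, 209, 219]

Fragments:
  [0,6): 6 bp
  [6,15): 9 bp
  [15,24): 9 bp
  [24,35): 11 bp
  [35,42): 7 bp
  [42,60): 18 bp
  [60,70): 10 bp
  [70,78): 8 bp
  [78,87): 9 bp
  [87,94): 7 bp
  [94,102): 8 bp
  [102,114): 12 bp
  [114,121): 7 bp
  [121,133): 12 bp
  [133,142): 9 bp
  [142,151): 9 bp
  [151,162): 11 bp
  [162,171): 9 bp
  [171,181): 10 bp
  [181,193): 12 bp
  [193,202): 9 bp
  [202,209): 7 bp
  [209,219): 10 bp
  [219,231): 12 bp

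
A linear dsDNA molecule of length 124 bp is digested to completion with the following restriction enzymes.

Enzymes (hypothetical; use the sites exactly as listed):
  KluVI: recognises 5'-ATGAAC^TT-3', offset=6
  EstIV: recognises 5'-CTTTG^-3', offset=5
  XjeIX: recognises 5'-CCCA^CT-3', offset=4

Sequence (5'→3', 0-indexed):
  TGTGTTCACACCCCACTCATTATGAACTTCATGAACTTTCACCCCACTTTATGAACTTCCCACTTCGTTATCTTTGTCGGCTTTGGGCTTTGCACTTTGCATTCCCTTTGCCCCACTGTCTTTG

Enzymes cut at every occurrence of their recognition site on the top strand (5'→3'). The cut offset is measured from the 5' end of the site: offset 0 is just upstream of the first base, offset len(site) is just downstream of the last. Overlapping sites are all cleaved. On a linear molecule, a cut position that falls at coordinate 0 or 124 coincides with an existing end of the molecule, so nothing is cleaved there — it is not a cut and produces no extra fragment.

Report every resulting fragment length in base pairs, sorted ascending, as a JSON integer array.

Per-enzyme occurrences:
  KluVI ATGAACTT/6: at [21, 30, 50] ⇒ [27, 36, 56]
  EstIV CTTTG/5: at [71, 80, 87, 94, 105, 119] ⇒ [76, 85, 92, 99, 110] (position 124 is a terminus of the linear molecule — no cut)
  XjeIX CCCACT/4: at [11, 42, 58, 111] ⇒ [15, 46, 62, 115]

Pooled cuts: [15, 27, 36, 46, 56, 62, 76, 85, 92, 99, 110, 115]

Fragments:
  [0,15): 15 bp
  [15,27): 12 bp
  [27,36): 9 bp
  [36,46): 10 bp
  [46,56): 10 bp
  [56,62): 6 bp
  [62,76): 14 bp
  [76,85): 9 bp
  [85,92): 7 bp
  [92,99): 7 bp
  [99,110): 11 bp
  [110,115): 5 bp
  [115,124): 9 bp

[5,6,7,7,9,9,9,10,10,11,12,14,15]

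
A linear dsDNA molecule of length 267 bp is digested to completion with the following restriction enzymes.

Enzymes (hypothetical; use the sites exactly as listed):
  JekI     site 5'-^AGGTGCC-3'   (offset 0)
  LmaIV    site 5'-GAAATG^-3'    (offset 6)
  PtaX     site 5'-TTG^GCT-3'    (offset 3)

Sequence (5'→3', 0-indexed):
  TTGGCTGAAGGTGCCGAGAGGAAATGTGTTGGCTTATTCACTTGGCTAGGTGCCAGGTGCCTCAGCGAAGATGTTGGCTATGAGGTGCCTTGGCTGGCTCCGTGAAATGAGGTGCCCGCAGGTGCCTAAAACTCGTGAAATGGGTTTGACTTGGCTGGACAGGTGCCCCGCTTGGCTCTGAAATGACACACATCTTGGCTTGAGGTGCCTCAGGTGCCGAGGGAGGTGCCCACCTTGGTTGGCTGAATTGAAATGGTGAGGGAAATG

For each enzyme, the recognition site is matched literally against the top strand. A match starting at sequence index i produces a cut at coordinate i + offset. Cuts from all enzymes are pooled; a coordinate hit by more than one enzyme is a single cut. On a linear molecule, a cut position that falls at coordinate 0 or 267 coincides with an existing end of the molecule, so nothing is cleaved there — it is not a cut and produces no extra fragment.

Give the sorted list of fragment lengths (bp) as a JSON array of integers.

Per-enzyme occurrences:
  JekI AGGTGCC/0: at [8, 47, 54, 82, 109, 119, 160, 202, 211, 223] ⇒ [8, 47, 54, 82, 109, 119, 160, 202, 211, 223]
  LmaIV GAAATG/6: at [20, 103, 136, 179, 249, 261] ⇒ [26, 109, 142, 185, 255] (position 267 is a terminus of the linear molecule — no cut)
  PtaX TTGGCT/3: at [0, 28, 41, 73, 89, 150, 171, 194, 238] ⇒ [3, 31, 44, 76, 92, 153, 174, 197, 241]

Pooled cuts: [3, 8, 26, 31, 44, 47, 54, 76, 82, 92, 109, 119, 142, 153, 160, 174, 185, 197, 202, 211, 223, 241, 255]

Fragment lengths:
  [0,3): 3 bp
  [3,8): 5 bp
  [8,26): 18 bp
  [26,31): 5 bp
  [31,44): 13 bp
  [44,47): 3 bp
  [47,54): 7 bp
  [54,76): 22 bp
  [76,82): 6 bp
  [82,92): 10 bp
  [92,109): 17 bp
  [109,119): 10 bp
  [119,142): 23 bp
  [142,153): 11 bp
  [153,160): 7 bp
  [160,174): 14 bp
  [174,185): 11 bp
  [185,197): 12 bp
  [197,202): 5 bp
  [202,211): 9 bp
  [211,223): 12 bp
  [223,241): 18 bp
  [241,255): 14 bp
  [255,267): 12 bp

[3,3,5,5,5,6,7,7,9,10,10,11,11,12,12,12,13,14,14,17,18,18,22,23]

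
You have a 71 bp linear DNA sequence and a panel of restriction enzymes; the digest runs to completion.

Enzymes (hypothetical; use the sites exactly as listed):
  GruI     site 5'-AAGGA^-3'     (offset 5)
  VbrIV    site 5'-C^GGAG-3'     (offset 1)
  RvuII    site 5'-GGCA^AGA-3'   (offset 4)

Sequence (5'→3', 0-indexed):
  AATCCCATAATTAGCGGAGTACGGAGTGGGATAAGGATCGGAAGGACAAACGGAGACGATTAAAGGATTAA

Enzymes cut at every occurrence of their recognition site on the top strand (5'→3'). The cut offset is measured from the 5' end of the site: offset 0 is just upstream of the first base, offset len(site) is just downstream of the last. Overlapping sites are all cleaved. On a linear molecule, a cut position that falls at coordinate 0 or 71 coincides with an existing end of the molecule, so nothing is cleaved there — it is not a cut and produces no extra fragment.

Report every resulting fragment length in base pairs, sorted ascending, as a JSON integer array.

[4,5,7,9,15,15,16]

Per-enzyme occurrences:
  GruI AAGGA/5: at [32, 41, 62] ⇒ [37, 46, 67]
  VbrIV CGGAG/1: at [14, 21, 50] ⇒ [15, 22, 51]
  RvuII (GGCAAGA, off=4): no sites

Pooled cuts: [15, 22, 37, 46, 51, 67]

Fragments:
  [0,15): 15 bp
  [15,22): 7 bp
  [22,37): 15 bp
  [37,46): 9 bp
  [46,51): 5 bp
  [51,67): 16 bp
  [67,71): 4 bp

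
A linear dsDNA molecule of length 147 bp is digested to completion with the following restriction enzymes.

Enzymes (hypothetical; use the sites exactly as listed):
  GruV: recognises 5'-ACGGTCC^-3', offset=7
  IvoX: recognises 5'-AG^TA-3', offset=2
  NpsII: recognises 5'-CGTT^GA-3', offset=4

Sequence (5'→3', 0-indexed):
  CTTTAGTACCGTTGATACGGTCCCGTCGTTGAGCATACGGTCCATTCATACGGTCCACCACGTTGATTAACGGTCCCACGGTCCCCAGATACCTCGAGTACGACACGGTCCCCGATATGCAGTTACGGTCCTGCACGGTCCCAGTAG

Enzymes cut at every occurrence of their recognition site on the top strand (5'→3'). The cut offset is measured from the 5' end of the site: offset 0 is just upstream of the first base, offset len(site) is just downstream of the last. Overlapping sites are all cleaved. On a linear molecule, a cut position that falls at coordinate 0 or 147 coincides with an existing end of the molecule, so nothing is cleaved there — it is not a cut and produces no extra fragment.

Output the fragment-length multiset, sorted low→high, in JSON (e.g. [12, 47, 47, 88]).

Site scan:
  GruV (ACGGTCC, off=7): starts [16, 36, 49, 69, 77, 104, 124, 134] → cuts [23, 43, 56, 76, 84, 111, 131, 141]
  IvoX (AGTA, off=2): starts [4, 96, 142] → cuts [6, 98, 144]
  NpsII (CGTTGA, off=4): starts [9, 26, 60] → cuts [13, 30, 64]

All cut coordinates (distinct, sorted): [6, 13, 23, 30, 43, 56, 64, 76, 84, 98, 111, 131, 141, 144]

Fragment lengths:
  [0,6): 6 bp
  [6,13): 7 bp
  [13,23): 10 bp
  [23,30): 7 bp
  [30,43): 13 bp
  [43,56): 13 bp
  [56,64): 8 bp
  [64,76): 12 bp
  [76,84): 8 bp
  [84,98): 14 bp
  [98,111): 13 bp
  [111,131): 20 bp
  [131,141): 10 bp
  [141,144): 3 bp
  [144,147): 3 bp

[3,3,6,7,7,8,8,10,10,12,13,13,13,14,20]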